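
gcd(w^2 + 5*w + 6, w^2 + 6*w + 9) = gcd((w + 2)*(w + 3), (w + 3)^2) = w + 3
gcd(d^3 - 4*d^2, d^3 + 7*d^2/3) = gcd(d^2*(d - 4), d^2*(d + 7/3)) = d^2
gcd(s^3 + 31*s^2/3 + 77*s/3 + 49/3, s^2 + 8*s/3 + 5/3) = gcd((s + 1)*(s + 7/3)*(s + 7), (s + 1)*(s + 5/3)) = s + 1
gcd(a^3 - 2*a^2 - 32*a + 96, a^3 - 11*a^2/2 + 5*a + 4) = a - 4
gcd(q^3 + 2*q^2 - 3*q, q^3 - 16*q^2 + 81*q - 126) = 1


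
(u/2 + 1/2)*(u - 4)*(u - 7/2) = u^3/2 - 13*u^2/4 + 13*u/4 + 7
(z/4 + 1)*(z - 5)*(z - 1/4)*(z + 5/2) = z^4/4 + 5*z^3/16 - 183*z^2/32 - 355*z/32 + 25/8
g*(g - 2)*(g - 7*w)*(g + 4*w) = g^4 - 3*g^3*w - 2*g^3 - 28*g^2*w^2 + 6*g^2*w + 56*g*w^2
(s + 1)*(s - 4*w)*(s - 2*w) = s^3 - 6*s^2*w + s^2 + 8*s*w^2 - 6*s*w + 8*w^2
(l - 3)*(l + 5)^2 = l^3 + 7*l^2 - 5*l - 75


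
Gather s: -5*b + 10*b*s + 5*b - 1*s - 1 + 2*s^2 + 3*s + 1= 2*s^2 + s*(10*b + 2)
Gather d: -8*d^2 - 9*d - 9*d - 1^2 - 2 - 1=-8*d^2 - 18*d - 4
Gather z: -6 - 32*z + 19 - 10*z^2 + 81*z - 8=-10*z^2 + 49*z + 5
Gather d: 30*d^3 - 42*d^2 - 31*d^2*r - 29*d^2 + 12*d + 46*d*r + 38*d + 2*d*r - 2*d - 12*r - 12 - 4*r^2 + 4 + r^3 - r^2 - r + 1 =30*d^3 + d^2*(-31*r - 71) + d*(48*r + 48) + r^3 - 5*r^2 - 13*r - 7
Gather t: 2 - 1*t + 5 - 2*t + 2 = 9 - 3*t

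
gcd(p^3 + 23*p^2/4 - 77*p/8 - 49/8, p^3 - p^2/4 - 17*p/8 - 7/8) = p^2 - 5*p/4 - 7/8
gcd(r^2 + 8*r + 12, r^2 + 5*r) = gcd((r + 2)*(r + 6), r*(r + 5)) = 1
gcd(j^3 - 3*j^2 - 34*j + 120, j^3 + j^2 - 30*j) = j^2 + j - 30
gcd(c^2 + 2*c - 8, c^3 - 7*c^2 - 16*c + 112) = c + 4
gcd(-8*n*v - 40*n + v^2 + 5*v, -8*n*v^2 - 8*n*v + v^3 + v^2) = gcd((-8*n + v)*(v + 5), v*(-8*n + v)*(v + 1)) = -8*n + v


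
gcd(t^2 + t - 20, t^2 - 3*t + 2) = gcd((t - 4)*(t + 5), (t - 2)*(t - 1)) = 1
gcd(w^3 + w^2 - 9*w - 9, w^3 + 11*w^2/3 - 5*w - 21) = w + 3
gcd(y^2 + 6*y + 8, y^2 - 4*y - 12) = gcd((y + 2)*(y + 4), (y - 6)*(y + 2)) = y + 2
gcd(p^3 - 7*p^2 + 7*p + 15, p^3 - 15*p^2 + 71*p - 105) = p^2 - 8*p + 15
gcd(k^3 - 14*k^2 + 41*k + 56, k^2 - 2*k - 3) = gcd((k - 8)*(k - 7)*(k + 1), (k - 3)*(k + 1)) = k + 1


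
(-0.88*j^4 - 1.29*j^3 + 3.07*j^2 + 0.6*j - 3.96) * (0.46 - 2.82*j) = 2.4816*j^5 + 3.233*j^4 - 9.2508*j^3 - 0.2798*j^2 + 11.4432*j - 1.8216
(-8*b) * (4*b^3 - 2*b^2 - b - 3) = -32*b^4 + 16*b^3 + 8*b^2 + 24*b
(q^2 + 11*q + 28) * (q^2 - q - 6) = q^4 + 10*q^3 + 11*q^2 - 94*q - 168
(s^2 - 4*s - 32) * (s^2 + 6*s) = s^4 + 2*s^3 - 56*s^2 - 192*s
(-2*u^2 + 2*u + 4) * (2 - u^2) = 2*u^4 - 2*u^3 - 8*u^2 + 4*u + 8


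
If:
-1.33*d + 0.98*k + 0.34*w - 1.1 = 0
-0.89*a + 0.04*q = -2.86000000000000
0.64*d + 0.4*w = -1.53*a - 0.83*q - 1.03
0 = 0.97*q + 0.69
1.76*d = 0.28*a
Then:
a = 3.18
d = 0.51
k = 6.69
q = -0.71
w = -14.08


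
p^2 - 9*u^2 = (p - 3*u)*(p + 3*u)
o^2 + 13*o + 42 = (o + 6)*(o + 7)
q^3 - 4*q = q*(q - 2)*(q + 2)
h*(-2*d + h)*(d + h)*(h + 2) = -2*d^2*h^2 - 4*d^2*h - d*h^3 - 2*d*h^2 + h^4 + 2*h^3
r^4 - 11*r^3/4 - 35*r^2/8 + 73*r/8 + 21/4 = (r - 3)*(r - 2)*(r + 1/2)*(r + 7/4)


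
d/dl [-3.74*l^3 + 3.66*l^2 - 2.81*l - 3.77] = -11.22*l^2 + 7.32*l - 2.81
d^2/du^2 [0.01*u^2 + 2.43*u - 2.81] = 0.0200000000000000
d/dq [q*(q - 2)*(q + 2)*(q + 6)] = 4*q^3 + 18*q^2 - 8*q - 24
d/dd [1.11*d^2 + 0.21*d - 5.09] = 2.22*d + 0.21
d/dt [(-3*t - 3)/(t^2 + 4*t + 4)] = 3*t/(t^3 + 6*t^2 + 12*t + 8)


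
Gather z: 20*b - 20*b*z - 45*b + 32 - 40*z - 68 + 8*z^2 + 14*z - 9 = -25*b + 8*z^2 + z*(-20*b - 26) - 45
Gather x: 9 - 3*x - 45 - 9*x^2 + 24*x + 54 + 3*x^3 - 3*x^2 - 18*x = 3*x^3 - 12*x^2 + 3*x + 18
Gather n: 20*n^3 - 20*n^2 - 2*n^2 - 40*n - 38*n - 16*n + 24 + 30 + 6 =20*n^3 - 22*n^2 - 94*n + 60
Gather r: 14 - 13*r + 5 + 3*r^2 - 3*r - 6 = 3*r^2 - 16*r + 13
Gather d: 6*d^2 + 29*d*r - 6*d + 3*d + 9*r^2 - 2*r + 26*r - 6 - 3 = 6*d^2 + d*(29*r - 3) + 9*r^2 + 24*r - 9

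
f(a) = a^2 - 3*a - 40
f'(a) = 2*a - 3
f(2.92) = -40.23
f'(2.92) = 2.84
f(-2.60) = -25.44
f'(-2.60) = -8.20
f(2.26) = -41.67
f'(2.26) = 1.52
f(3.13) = -39.59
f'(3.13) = 3.26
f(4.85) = -31.03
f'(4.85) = 6.70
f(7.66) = -4.30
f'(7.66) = 12.32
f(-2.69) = -24.69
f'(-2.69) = -8.38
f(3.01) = -39.97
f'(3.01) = 3.02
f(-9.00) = 68.00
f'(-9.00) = -21.00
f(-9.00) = 68.00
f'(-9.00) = -21.00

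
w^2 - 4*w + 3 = (w - 3)*(w - 1)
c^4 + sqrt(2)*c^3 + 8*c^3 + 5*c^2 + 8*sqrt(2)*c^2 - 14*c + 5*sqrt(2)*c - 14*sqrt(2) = (c - 1)*(c + 2)*(c + 7)*(c + sqrt(2))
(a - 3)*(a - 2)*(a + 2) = a^3 - 3*a^2 - 4*a + 12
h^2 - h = h*(h - 1)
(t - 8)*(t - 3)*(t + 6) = t^3 - 5*t^2 - 42*t + 144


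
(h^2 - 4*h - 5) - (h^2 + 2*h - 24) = 19 - 6*h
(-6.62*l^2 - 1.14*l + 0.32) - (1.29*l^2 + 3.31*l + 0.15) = -7.91*l^2 - 4.45*l + 0.17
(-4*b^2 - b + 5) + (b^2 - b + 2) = -3*b^2 - 2*b + 7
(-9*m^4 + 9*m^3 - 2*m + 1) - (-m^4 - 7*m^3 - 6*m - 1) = -8*m^4 + 16*m^3 + 4*m + 2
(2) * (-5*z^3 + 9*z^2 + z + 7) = -10*z^3 + 18*z^2 + 2*z + 14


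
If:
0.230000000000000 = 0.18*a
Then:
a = 1.28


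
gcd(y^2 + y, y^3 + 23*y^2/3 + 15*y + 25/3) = y + 1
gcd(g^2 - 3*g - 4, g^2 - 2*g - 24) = 1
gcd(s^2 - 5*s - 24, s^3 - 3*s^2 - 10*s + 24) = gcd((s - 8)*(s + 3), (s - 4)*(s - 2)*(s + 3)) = s + 3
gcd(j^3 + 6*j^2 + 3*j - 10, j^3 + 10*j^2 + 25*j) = j + 5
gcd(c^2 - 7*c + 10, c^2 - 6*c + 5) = c - 5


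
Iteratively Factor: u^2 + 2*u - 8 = (u - 2)*(u + 4)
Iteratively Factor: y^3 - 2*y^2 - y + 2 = (y - 2)*(y^2 - 1) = (y - 2)*(y + 1)*(y - 1)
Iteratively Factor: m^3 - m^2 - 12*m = (m + 3)*(m^2 - 4*m) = m*(m + 3)*(m - 4)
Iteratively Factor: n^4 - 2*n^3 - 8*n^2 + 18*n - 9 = (n - 3)*(n^3 + n^2 - 5*n + 3) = (n - 3)*(n - 1)*(n^2 + 2*n - 3) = (n - 3)*(n - 1)^2*(n + 3)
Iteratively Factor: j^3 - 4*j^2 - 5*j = (j + 1)*(j^2 - 5*j) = j*(j + 1)*(j - 5)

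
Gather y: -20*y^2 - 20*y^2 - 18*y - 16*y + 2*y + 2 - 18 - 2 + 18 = -40*y^2 - 32*y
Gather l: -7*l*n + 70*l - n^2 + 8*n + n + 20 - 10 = l*(70 - 7*n) - n^2 + 9*n + 10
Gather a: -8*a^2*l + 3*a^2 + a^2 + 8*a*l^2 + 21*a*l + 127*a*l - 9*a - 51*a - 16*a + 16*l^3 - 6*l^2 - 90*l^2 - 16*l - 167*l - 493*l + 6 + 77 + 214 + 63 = a^2*(4 - 8*l) + a*(8*l^2 + 148*l - 76) + 16*l^3 - 96*l^2 - 676*l + 360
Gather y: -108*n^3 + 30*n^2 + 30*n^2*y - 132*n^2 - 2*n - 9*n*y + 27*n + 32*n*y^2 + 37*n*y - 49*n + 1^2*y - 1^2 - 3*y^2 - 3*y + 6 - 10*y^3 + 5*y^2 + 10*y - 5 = -108*n^3 - 102*n^2 - 24*n - 10*y^3 + y^2*(32*n + 2) + y*(30*n^2 + 28*n + 8)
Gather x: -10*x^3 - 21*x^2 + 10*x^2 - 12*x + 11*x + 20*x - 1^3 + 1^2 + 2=-10*x^3 - 11*x^2 + 19*x + 2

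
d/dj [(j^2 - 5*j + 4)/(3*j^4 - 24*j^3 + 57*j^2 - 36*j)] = (3 - 2*j)/(3*j^2*(j^2 - 6*j + 9))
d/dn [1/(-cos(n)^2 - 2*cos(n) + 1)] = -2*(cos(n) + 1)*sin(n)/(sin(n)^2 - 2*cos(n))^2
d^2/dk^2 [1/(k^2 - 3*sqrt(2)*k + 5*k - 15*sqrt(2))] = 2*(-k^2 - 5*k + 3*sqrt(2)*k + (2*k - 3*sqrt(2) + 5)^2 + 15*sqrt(2))/(k^2 - 3*sqrt(2)*k + 5*k - 15*sqrt(2))^3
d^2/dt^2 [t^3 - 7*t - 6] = 6*t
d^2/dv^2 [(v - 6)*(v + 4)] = 2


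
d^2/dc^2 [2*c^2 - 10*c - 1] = 4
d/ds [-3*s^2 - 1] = -6*s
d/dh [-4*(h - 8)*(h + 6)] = 8 - 8*h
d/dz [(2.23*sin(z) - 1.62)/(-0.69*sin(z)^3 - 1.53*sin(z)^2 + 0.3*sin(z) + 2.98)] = (3.0774*sin(z)^3 + 0.0585*sin(z)^2 - 4.9572*sin(z) + 7.1314)*cos(z)/(0.4761*sin(z)^6 + 2.1114*sin(z)^5 + 1.9269*sin(z)^4 - 5.0304*sin(z)^3 - 9.0288*sin(z)^2 + 1.788*sin(z) + 8.8804)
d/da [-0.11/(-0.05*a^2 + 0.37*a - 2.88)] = (0.0407 - 0.011*a)/(0.05*a^2 - 0.37*a + 2.88)^2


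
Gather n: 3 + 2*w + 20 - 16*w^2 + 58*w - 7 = -16*w^2 + 60*w + 16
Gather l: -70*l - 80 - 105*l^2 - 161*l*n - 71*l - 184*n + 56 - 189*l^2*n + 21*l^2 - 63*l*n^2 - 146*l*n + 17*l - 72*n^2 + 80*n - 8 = l^2*(-189*n - 84) + l*(-63*n^2 - 307*n - 124) - 72*n^2 - 104*n - 32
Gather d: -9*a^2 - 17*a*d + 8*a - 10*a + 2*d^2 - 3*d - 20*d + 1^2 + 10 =-9*a^2 - 2*a + 2*d^2 + d*(-17*a - 23) + 11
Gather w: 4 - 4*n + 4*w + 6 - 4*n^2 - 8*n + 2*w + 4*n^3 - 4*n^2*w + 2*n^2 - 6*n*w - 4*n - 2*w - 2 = 4*n^3 - 2*n^2 - 16*n + w*(-4*n^2 - 6*n + 4) + 8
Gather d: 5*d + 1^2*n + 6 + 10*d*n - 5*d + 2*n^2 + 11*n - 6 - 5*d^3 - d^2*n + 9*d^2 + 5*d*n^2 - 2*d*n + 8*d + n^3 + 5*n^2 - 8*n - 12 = -5*d^3 + d^2*(9 - n) + d*(5*n^2 + 8*n + 8) + n^3 + 7*n^2 + 4*n - 12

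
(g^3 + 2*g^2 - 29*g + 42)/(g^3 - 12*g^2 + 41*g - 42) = (g + 7)/(g - 7)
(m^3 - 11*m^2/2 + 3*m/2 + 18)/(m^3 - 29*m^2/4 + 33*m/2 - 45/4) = 2*(2*m^2 - 5*m - 12)/(4*m^2 - 17*m + 15)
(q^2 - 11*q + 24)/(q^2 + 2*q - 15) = (q - 8)/(q + 5)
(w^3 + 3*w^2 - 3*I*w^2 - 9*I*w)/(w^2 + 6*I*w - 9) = w*(w^2 + 3*w*(1 - I) - 9*I)/(w^2 + 6*I*w - 9)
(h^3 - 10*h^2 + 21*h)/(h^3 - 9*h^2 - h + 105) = h*(h - 3)/(h^2 - 2*h - 15)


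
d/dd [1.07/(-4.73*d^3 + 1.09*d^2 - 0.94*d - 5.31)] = (15.1833*d^2 - 2.3326*d + 1.0058)/(4.73*d^3 - 1.09*d^2 + 0.94*d + 5.31)^2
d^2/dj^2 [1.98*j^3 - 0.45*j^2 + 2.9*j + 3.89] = 11.88*j - 0.9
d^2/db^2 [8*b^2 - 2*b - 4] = 16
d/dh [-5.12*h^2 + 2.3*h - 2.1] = 2.3 - 10.24*h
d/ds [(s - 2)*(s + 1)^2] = 3*s^2 - 3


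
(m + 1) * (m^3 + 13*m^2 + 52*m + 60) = m^4 + 14*m^3 + 65*m^2 + 112*m + 60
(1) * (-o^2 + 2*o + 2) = -o^2 + 2*o + 2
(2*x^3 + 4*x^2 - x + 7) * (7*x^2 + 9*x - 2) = 14*x^5 + 46*x^4 + 25*x^3 + 32*x^2 + 65*x - 14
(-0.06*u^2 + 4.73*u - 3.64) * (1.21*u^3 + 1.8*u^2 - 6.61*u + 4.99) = -0.0726*u^5 + 5.6153*u^4 + 4.5062*u^3 - 38.1167*u^2 + 47.6631*u - 18.1636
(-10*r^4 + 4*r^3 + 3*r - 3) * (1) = -10*r^4 + 4*r^3 + 3*r - 3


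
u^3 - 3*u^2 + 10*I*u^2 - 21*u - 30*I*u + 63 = (u - 3)*(u + 3*I)*(u + 7*I)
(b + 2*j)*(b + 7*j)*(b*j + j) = b^3*j + 9*b^2*j^2 + b^2*j + 14*b*j^3 + 9*b*j^2 + 14*j^3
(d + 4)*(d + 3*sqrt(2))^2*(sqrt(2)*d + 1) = sqrt(2)*d^4 + 4*sqrt(2)*d^3 + 13*d^3 + 24*sqrt(2)*d^2 + 52*d^2 + 18*d + 96*sqrt(2)*d + 72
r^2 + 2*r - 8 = (r - 2)*(r + 4)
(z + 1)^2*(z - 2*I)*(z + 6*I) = z^4 + 2*z^3 + 4*I*z^3 + 13*z^2 + 8*I*z^2 + 24*z + 4*I*z + 12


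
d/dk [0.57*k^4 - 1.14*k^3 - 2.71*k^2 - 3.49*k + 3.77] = 2.28*k^3 - 3.42*k^2 - 5.42*k - 3.49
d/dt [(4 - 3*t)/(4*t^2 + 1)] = (12*t^2 - 32*t - 3)/(16*t^4 + 8*t^2 + 1)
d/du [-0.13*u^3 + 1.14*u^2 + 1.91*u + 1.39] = -0.39*u^2 + 2.28*u + 1.91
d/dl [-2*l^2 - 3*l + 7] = -4*l - 3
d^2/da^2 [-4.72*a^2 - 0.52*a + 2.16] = -9.44000000000000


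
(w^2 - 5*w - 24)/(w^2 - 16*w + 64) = (w + 3)/(w - 8)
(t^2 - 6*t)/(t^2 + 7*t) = (t - 6)/(t + 7)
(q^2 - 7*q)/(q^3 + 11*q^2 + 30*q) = (q - 7)/(q^2 + 11*q + 30)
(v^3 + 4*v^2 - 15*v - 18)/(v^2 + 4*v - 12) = (v^2 - 2*v - 3)/(v - 2)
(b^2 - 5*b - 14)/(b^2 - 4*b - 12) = (b - 7)/(b - 6)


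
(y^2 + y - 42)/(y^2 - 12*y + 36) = (y + 7)/(y - 6)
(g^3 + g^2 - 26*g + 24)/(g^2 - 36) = (g^2 - 5*g + 4)/(g - 6)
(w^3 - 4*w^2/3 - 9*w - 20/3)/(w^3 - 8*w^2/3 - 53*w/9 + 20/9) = 3*(w + 1)/(3*w - 1)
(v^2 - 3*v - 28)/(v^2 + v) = (v^2 - 3*v - 28)/(v*(v + 1))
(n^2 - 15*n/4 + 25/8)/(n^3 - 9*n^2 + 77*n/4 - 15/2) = (4*n - 5)/(2*(2*n^2 - 13*n + 6))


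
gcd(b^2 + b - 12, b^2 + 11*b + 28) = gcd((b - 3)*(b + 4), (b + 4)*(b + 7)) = b + 4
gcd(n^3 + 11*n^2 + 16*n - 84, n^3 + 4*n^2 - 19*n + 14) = n^2 + 5*n - 14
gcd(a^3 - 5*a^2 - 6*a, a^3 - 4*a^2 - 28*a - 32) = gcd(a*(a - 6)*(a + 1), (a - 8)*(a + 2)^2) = 1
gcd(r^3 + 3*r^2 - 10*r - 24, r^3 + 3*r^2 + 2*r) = r + 2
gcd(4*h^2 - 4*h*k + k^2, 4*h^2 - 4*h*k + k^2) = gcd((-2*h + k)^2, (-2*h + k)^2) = 4*h^2 - 4*h*k + k^2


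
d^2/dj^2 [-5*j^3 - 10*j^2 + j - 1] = -30*j - 20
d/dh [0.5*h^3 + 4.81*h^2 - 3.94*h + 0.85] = 1.5*h^2 + 9.62*h - 3.94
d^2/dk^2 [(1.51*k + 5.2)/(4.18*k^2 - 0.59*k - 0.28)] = ((-37.8708*k - 41.6902)*(-4.18*k^2 + 0.59*k + 0.28) - (1.51*k + 5.2)*(8.36*k - 0.59)*(16.72*k - 1.18))/(-4.18*k^2 + 0.59*k + 0.28)^3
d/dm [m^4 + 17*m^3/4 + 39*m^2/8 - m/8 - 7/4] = 4*m^3 + 51*m^2/4 + 39*m/4 - 1/8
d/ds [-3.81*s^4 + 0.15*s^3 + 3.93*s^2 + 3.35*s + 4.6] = -15.24*s^3 + 0.45*s^2 + 7.86*s + 3.35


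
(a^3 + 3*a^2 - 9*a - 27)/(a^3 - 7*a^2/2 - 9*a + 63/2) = 2*(a + 3)/(2*a - 7)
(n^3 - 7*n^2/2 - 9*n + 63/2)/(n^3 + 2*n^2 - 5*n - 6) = (n^2 - 13*n/2 + 21/2)/(n^2 - n - 2)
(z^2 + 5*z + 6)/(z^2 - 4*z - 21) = (z + 2)/(z - 7)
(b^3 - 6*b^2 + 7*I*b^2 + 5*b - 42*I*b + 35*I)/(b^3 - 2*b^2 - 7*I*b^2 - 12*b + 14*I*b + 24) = (b^3 + b^2*(-6 + 7*I) + b*(5 - 42*I) + 35*I)/(b^3 + b^2*(-2 - 7*I) + b*(-12 + 14*I) + 24)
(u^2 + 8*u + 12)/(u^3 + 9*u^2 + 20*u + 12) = 1/(u + 1)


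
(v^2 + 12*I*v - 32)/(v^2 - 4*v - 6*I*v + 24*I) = (v^2 + 12*I*v - 32)/(v^2 - 4*v - 6*I*v + 24*I)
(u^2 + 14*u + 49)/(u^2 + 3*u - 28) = (u + 7)/(u - 4)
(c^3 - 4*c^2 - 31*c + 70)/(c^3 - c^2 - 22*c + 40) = (c - 7)/(c - 4)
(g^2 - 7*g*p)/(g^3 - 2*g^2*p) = (g - 7*p)/(g*(g - 2*p))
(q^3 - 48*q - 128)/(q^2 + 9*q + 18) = (q^3 - 48*q - 128)/(q^2 + 9*q + 18)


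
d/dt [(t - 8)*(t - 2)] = 2*t - 10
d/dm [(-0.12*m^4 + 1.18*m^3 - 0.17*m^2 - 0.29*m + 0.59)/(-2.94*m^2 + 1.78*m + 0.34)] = (0.7056*m^5 - 4.11*m^4 + 4.0376*m^3 + 0.0484*m^2 + 3.3536*m - 1.1488)/(8.6436*m^4 - 10.4664*m^3 + 1.1692*m^2 + 1.2104*m + 0.1156)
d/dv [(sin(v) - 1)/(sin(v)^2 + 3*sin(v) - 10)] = (2*sin(v) + cos(v)^2 - 8)*cos(v)/(sin(v)^2 + 3*sin(v) - 10)^2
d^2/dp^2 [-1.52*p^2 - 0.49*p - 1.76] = -3.04000000000000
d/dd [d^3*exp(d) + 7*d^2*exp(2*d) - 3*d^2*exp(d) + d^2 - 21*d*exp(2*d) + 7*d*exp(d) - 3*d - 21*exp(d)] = d^3*exp(d) + 14*d^2*exp(2*d) - 28*d*exp(2*d) + d*exp(d) + 2*d - 21*exp(2*d) - 14*exp(d) - 3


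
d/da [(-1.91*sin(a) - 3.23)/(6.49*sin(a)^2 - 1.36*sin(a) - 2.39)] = (12.3959*sin(a)^2 + 41.9254*sin(a) + 0.172099999999999)*cos(a)/(42.1201*sin(a)^4 - 17.6528*sin(a)^3 - 29.1726*sin(a)^2 + 6.5008*sin(a) + 5.7121)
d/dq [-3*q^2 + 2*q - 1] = 2 - 6*q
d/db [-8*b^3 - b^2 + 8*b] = -24*b^2 - 2*b + 8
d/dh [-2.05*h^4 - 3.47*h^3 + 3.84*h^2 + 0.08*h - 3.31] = -8.2*h^3 - 10.41*h^2 + 7.68*h + 0.08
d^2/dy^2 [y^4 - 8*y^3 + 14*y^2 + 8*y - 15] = 12*y^2 - 48*y + 28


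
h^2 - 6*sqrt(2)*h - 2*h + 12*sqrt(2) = (h - 2)*(h - 6*sqrt(2))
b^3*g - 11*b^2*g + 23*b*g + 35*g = (b - 7)*(b - 5)*(b*g + g)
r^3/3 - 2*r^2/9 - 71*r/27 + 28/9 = (r/3 + 1)*(r - 7/3)*(r - 4/3)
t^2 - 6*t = t*(t - 6)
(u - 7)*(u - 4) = u^2 - 11*u + 28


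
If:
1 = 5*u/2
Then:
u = 2/5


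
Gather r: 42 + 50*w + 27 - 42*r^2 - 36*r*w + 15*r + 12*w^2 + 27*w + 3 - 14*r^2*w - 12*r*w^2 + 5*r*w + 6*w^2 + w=r^2*(-14*w - 42) + r*(-12*w^2 - 31*w + 15) + 18*w^2 + 78*w + 72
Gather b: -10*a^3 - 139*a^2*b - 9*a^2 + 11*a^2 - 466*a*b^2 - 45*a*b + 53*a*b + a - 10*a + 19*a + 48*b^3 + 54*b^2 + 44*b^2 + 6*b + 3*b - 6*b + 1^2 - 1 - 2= -10*a^3 + 2*a^2 + 10*a + 48*b^3 + b^2*(98 - 466*a) + b*(-139*a^2 + 8*a + 3) - 2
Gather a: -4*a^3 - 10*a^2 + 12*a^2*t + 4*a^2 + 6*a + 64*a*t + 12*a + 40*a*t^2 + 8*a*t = -4*a^3 + a^2*(12*t - 6) + a*(40*t^2 + 72*t + 18)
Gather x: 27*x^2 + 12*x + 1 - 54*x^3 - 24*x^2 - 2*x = -54*x^3 + 3*x^2 + 10*x + 1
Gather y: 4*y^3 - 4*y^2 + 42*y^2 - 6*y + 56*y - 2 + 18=4*y^3 + 38*y^2 + 50*y + 16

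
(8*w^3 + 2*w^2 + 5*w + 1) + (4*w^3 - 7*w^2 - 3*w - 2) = 12*w^3 - 5*w^2 + 2*w - 1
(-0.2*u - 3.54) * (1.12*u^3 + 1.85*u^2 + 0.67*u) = -0.224*u^4 - 4.3348*u^3 - 6.683*u^2 - 2.3718*u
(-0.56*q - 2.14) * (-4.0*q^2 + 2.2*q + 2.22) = 2.24*q^3 + 7.328*q^2 - 5.9512*q - 4.7508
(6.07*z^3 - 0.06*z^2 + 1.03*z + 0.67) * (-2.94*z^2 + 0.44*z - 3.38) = -17.8458*z^5 + 2.8472*z^4 - 23.5712*z^3 - 1.3138*z^2 - 3.1866*z - 2.2646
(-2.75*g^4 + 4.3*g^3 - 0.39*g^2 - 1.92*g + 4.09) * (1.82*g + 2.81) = -5.005*g^5 + 0.0984999999999996*g^4 + 11.3732*g^3 - 4.5903*g^2 + 2.0486*g + 11.4929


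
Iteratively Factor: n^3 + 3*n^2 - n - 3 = (n - 1)*(n^2 + 4*n + 3) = (n - 1)*(n + 3)*(n + 1)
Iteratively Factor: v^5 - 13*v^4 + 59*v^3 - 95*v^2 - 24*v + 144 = (v - 3)*(v^4 - 10*v^3 + 29*v^2 - 8*v - 48) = (v - 3)*(v + 1)*(v^3 - 11*v^2 + 40*v - 48) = (v - 4)*(v - 3)*(v + 1)*(v^2 - 7*v + 12) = (v - 4)*(v - 3)^2*(v + 1)*(v - 4)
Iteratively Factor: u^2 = (u)*(u)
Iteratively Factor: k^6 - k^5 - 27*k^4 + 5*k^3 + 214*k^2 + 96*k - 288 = (k + 3)*(k^5 - 4*k^4 - 15*k^3 + 50*k^2 + 64*k - 96) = (k + 3)^2*(k^4 - 7*k^3 + 6*k^2 + 32*k - 32) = (k - 4)*(k + 3)^2*(k^3 - 3*k^2 - 6*k + 8) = (k - 4)^2*(k + 3)^2*(k^2 + k - 2) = (k - 4)^2*(k + 2)*(k + 3)^2*(k - 1)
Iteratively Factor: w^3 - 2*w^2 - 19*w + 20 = (w - 5)*(w^2 + 3*w - 4) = (w - 5)*(w - 1)*(w + 4)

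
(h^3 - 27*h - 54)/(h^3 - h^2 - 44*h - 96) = (h^2 - 3*h - 18)/(h^2 - 4*h - 32)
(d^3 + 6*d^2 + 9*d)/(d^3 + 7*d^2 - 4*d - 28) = d*(d^2 + 6*d + 9)/(d^3 + 7*d^2 - 4*d - 28)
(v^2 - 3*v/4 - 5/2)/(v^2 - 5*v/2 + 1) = (4*v + 5)/(2*(2*v - 1))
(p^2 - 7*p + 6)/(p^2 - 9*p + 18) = (p - 1)/(p - 3)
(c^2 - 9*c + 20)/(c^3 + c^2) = (c^2 - 9*c + 20)/(c^2*(c + 1))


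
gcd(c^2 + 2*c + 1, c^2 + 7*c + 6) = c + 1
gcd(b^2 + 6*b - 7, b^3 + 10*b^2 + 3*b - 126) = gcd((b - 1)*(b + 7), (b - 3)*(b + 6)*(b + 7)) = b + 7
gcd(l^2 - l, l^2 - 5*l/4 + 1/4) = l - 1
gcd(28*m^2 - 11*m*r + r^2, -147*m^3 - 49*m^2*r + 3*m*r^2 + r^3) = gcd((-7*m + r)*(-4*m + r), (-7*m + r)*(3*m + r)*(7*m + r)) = -7*m + r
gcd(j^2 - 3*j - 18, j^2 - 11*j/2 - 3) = j - 6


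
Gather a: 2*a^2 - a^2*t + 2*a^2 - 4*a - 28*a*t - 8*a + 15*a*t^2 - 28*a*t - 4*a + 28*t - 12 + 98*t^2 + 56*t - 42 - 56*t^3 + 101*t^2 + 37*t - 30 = a^2*(4 - t) + a*(15*t^2 - 56*t - 16) - 56*t^3 + 199*t^2 + 121*t - 84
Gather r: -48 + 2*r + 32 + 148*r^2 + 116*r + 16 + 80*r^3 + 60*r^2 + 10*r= 80*r^3 + 208*r^2 + 128*r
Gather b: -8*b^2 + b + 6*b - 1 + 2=-8*b^2 + 7*b + 1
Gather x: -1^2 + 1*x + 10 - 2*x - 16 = -x - 7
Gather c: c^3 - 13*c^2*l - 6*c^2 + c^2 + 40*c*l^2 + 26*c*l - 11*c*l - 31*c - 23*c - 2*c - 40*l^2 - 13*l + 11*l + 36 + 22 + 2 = c^3 + c^2*(-13*l - 5) + c*(40*l^2 + 15*l - 56) - 40*l^2 - 2*l + 60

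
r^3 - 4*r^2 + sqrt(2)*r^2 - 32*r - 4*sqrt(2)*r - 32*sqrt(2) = (r - 8)*(r + 4)*(r + sqrt(2))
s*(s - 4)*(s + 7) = s^3 + 3*s^2 - 28*s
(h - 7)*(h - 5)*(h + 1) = h^3 - 11*h^2 + 23*h + 35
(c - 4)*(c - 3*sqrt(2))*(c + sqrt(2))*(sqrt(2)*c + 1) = sqrt(2)*c^4 - 4*sqrt(2)*c^3 - 3*c^3 - 8*sqrt(2)*c^2 + 12*c^2 - 6*c + 32*sqrt(2)*c + 24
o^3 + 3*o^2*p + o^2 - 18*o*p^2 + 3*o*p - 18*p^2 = (o + 1)*(o - 3*p)*(o + 6*p)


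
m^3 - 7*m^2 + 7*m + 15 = (m - 5)*(m - 3)*(m + 1)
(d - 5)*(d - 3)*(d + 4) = d^3 - 4*d^2 - 17*d + 60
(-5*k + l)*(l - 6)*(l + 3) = -5*k*l^2 + 15*k*l + 90*k + l^3 - 3*l^2 - 18*l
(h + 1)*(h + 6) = h^2 + 7*h + 6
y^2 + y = y*(y + 1)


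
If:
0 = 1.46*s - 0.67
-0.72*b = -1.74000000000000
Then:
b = 2.42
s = 0.46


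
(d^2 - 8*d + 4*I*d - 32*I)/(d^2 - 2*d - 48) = (d + 4*I)/(d + 6)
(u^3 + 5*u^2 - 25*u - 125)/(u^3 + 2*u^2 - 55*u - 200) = (u - 5)/(u - 8)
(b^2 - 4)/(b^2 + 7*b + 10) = (b - 2)/(b + 5)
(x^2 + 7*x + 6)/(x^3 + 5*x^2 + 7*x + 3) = (x + 6)/(x^2 + 4*x + 3)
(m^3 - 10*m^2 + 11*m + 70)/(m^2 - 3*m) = (m^3 - 10*m^2 + 11*m + 70)/(m*(m - 3))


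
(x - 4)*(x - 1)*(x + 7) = x^3 + 2*x^2 - 31*x + 28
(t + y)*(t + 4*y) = t^2 + 5*t*y + 4*y^2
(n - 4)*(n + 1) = n^2 - 3*n - 4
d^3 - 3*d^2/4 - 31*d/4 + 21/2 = (d - 2)*(d - 7/4)*(d + 3)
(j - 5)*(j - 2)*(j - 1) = j^3 - 8*j^2 + 17*j - 10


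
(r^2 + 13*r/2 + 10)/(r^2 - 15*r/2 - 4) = (2*r^2 + 13*r + 20)/(2*r^2 - 15*r - 8)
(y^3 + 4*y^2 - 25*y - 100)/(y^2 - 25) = y + 4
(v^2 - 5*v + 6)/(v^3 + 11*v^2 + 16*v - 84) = (v - 3)/(v^2 + 13*v + 42)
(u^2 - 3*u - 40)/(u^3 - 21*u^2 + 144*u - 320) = (u + 5)/(u^2 - 13*u + 40)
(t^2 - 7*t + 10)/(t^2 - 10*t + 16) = (t - 5)/(t - 8)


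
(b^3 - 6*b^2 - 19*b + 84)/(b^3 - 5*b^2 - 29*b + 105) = (b + 4)/(b + 5)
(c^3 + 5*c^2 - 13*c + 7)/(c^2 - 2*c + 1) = c + 7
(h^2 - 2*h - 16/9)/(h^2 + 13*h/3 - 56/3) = (h + 2/3)/(h + 7)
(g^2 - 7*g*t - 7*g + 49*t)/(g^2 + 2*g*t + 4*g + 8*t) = (g^2 - 7*g*t - 7*g + 49*t)/(g^2 + 2*g*t + 4*g + 8*t)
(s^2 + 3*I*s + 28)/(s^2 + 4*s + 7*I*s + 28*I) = (s - 4*I)/(s + 4)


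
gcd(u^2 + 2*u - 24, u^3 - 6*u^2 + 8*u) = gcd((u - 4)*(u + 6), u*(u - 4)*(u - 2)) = u - 4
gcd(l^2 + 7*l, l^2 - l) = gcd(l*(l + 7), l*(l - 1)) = l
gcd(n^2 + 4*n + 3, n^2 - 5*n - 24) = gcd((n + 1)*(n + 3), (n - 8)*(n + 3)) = n + 3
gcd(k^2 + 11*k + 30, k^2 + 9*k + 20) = k + 5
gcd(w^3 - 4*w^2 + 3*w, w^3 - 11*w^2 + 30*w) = w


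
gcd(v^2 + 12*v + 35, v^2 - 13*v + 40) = 1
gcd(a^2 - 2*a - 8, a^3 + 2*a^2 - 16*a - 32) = a^2 - 2*a - 8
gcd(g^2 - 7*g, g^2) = g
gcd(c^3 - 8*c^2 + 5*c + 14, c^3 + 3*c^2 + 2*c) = c + 1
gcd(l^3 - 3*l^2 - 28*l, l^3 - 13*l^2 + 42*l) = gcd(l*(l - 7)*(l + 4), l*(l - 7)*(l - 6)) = l^2 - 7*l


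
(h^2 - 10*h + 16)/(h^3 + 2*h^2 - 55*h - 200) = (h - 2)/(h^2 + 10*h + 25)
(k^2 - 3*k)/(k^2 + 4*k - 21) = k/(k + 7)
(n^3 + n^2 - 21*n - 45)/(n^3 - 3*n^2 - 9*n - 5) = (n^2 + 6*n + 9)/(n^2 + 2*n + 1)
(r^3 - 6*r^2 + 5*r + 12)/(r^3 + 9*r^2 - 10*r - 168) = (r^2 - 2*r - 3)/(r^2 + 13*r + 42)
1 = 1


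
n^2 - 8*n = n*(n - 8)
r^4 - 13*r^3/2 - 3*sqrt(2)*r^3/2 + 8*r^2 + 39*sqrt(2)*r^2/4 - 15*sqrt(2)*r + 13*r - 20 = (r - 4)*(r - 5/2)*(r - 2*sqrt(2))*(r + sqrt(2)/2)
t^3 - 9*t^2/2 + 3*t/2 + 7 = (t - 7/2)*(t - 2)*(t + 1)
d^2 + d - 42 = (d - 6)*(d + 7)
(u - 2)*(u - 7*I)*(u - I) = u^3 - 2*u^2 - 8*I*u^2 - 7*u + 16*I*u + 14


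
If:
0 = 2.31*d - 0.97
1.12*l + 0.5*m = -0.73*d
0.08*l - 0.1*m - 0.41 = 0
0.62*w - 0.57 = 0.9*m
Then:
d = 0.42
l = 1.15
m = -3.18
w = -3.70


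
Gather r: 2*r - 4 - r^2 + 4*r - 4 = -r^2 + 6*r - 8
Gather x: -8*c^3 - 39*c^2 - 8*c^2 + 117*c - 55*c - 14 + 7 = -8*c^3 - 47*c^2 + 62*c - 7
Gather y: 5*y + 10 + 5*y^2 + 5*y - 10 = 5*y^2 + 10*y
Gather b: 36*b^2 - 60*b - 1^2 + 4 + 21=36*b^2 - 60*b + 24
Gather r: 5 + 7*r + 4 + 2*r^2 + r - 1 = 2*r^2 + 8*r + 8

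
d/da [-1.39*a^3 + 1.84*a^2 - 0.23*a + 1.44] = -4.17*a^2 + 3.68*a - 0.23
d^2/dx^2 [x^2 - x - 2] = 2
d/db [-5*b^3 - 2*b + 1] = -15*b^2 - 2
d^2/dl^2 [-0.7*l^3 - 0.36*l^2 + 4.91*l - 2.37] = -4.2*l - 0.72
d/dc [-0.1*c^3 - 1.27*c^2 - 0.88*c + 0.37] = -0.3*c^2 - 2.54*c - 0.88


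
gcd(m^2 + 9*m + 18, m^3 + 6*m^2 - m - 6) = m + 6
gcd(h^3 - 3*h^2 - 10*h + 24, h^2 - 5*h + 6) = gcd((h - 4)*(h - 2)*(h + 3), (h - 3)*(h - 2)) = h - 2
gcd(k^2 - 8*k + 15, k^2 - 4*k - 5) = k - 5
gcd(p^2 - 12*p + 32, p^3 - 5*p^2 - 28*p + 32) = p - 8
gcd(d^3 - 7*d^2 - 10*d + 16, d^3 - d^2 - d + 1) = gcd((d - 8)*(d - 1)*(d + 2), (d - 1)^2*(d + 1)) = d - 1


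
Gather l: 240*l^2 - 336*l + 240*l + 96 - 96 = 240*l^2 - 96*l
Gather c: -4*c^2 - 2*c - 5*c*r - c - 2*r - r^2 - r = -4*c^2 + c*(-5*r - 3) - r^2 - 3*r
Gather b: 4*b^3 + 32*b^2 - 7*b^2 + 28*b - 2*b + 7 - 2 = 4*b^3 + 25*b^2 + 26*b + 5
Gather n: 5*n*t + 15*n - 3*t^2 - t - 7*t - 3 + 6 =n*(5*t + 15) - 3*t^2 - 8*t + 3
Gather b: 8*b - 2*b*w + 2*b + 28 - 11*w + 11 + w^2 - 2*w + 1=b*(10 - 2*w) + w^2 - 13*w + 40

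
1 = 1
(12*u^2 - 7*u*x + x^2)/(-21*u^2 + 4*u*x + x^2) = (-4*u + x)/(7*u + x)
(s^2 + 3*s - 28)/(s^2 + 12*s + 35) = (s - 4)/(s + 5)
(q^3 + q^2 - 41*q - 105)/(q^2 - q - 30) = (q^2 - 4*q - 21)/(q - 6)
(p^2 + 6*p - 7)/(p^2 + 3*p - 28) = (p - 1)/(p - 4)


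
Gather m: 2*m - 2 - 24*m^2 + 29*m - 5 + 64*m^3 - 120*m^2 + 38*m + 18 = 64*m^3 - 144*m^2 + 69*m + 11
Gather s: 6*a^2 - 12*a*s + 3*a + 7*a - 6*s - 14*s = 6*a^2 + 10*a + s*(-12*a - 20)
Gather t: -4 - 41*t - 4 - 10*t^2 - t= -10*t^2 - 42*t - 8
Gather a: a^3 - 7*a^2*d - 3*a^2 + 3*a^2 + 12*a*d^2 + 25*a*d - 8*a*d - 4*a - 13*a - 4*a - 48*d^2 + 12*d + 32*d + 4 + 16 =a^3 - 7*a^2*d + a*(12*d^2 + 17*d - 21) - 48*d^2 + 44*d + 20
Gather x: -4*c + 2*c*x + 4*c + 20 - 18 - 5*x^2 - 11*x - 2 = -5*x^2 + x*(2*c - 11)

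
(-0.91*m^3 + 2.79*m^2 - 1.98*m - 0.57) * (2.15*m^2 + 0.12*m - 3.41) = -1.9565*m^5 + 5.8893*m^4 - 0.819099999999999*m^3 - 10.977*m^2 + 6.6834*m + 1.9437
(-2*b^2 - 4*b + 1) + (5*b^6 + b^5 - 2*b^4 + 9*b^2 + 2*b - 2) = 5*b^6 + b^5 - 2*b^4 + 7*b^2 - 2*b - 1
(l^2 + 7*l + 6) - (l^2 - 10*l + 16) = 17*l - 10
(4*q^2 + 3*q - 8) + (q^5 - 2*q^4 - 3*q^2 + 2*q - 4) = q^5 - 2*q^4 + q^2 + 5*q - 12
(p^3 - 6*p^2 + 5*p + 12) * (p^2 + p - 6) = p^5 - 5*p^4 - 7*p^3 + 53*p^2 - 18*p - 72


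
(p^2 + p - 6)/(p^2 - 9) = (p - 2)/(p - 3)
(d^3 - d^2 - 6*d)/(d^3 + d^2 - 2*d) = (d - 3)/(d - 1)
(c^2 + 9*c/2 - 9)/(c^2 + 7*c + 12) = (c^2 + 9*c/2 - 9)/(c^2 + 7*c + 12)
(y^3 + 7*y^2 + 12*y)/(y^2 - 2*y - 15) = y*(y + 4)/(y - 5)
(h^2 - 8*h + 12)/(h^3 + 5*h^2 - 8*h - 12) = (h - 6)/(h^2 + 7*h + 6)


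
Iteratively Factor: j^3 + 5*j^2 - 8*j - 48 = (j - 3)*(j^2 + 8*j + 16) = (j - 3)*(j + 4)*(j + 4)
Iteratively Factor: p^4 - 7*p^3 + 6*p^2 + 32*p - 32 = (p - 4)*(p^3 - 3*p^2 - 6*p + 8) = (p - 4)*(p - 1)*(p^2 - 2*p - 8) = (p - 4)^2*(p - 1)*(p + 2)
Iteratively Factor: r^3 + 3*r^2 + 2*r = (r)*(r^2 + 3*r + 2) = r*(r + 1)*(r + 2)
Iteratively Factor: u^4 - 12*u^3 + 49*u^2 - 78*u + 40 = (u - 5)*(u^3 - 7*u^2 + 14*u - 8) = (u - 5)*(u - 1)*(u^2 - 6*u + 8) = (u - 5)*(u - 2)*(u - 1)*(u - 4)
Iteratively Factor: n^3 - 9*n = (n - 3)*(n^2 + 3*n) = (n - 3)*(n + 3)*(n)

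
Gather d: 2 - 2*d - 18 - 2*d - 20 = -4*d - 36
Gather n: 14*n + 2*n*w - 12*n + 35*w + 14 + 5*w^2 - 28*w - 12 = n*(2*w + 2) + 5*w^2 + 7*w + 2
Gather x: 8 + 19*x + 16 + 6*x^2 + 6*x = 6*x^2 + 25*x + 24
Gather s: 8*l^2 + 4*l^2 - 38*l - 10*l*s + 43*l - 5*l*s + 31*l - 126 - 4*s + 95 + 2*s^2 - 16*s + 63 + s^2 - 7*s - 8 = 12*l^2 + 36*l + 3*s^2 + s*(-15*l - 27) + 24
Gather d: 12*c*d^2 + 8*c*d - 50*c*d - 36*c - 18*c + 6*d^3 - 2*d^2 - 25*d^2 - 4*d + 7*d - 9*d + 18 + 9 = -54*c + 6*d^3 + d^2*(12*c - 27) + d*(-42*c - 6) + 27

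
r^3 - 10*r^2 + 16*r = r*(r - 8)*(r - 2)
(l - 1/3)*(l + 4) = l^2 + 11*l/3 - 4/3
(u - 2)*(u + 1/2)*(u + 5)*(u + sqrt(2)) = u^4 + sqrt(2)*u^3 + 7*u^3/2 - 17*u^2/2 + 7*sqrt(2)*u^2/2 - 17*sqrt(2)*u/2 - 5*u - 5*sqrt(2)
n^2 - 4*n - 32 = (n - 8)*(n + 4)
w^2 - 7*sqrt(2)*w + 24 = (w - 4*sqrt(2))*(w - 3*sqrt(2))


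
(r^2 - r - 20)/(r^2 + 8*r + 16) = (r - 5)/(r + 4)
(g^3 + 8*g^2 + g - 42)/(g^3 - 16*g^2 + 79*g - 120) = (g^3 + 8*g^2 + g - 42)/(g^3 - 16*g^2 + 79*g - 120)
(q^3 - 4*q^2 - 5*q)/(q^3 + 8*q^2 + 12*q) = (q^2 - 4*q - 5)/(q^2 + 8*q + 12)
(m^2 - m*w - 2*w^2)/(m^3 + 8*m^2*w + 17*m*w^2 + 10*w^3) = (m - 2*w)/(m^2 + 7*m*w + 10*w^2)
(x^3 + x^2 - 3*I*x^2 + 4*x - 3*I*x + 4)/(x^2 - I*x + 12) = (x^2 + x*(1 + I) + I)/(x + 3*I)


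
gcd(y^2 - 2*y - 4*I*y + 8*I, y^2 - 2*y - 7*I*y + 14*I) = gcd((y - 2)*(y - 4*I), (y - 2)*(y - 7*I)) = y - 2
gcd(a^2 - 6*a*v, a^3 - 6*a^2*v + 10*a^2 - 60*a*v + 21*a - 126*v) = -a + 6*v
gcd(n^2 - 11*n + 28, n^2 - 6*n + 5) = 1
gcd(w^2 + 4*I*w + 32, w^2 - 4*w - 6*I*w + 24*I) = 1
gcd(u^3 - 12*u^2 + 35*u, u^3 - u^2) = u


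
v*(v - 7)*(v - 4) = v^3 - 11*v^2 + 28*v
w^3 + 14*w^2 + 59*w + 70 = (w + 2)*(w + 5)*(w + 7)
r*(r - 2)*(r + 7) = r^3 + 5*r^2 - 14*r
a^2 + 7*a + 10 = (a + 2)*(a + 5)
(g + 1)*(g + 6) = g^2 + 7*g + 6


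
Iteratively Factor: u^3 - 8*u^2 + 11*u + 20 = (u + 1)*(u^2 - 9*u + 20) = (u - 4)*(u + 1)*(u - 5)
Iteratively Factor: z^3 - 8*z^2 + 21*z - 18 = (z - 3)*(z^2 - 5*z + 6) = (z - 3)*(z - 2)*(z - 3)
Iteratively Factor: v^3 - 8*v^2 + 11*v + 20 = (v - 4)*(v^2 - 4*v - 5) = (v - 4)*(v + 1)*(v - 5)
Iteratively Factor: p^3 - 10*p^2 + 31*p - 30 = (p - 2)*(p^2 - 8*p + 15) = (p - 5)*(p - 2)*(p - 3)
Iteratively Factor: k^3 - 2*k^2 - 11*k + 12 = (k - 1)*(k^2 - k - 12) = (k - 1)*(k + 3)*(k - 4)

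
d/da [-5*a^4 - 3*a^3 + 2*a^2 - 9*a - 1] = -20*a^3 - 9*a^2 + 4*a - 9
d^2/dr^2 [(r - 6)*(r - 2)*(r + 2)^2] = 12*r^2 - 24*r - 32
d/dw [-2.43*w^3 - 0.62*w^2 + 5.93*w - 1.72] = -7.29*w^2 - 1.24*w + 5.93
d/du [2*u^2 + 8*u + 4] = 4*u + 8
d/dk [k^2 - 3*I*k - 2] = 2*k - 3*I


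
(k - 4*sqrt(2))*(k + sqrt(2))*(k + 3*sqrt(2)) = k^3 - 26*k - 24*sqrt(2)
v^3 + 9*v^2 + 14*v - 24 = (v - 1)*(v + 4)*(v + 6)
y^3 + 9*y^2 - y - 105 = (y - 3)*(y + 5)*(y + 7)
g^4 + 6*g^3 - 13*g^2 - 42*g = g*(g - 3)*(g + 2)*(g + 7)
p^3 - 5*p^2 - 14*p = p*(p - 7)*(p + 2)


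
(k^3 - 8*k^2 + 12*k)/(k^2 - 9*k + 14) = k*(k - 6)/(k - 7)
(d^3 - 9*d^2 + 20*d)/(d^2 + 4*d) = (d^2 - 9*d + 20)/(d + 4)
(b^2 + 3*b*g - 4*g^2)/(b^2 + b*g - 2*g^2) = (b + 4*g)/(b + 2*g)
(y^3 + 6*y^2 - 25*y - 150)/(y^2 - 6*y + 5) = (y^2 + 11*y + 30)/(y - 1)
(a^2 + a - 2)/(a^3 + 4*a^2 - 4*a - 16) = (a - 1)/(a^2 + 2*a - 8)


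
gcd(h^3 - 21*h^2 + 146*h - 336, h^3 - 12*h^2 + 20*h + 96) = h^2 - 14*h + 48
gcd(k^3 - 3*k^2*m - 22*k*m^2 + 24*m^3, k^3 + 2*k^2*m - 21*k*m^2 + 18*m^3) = k - m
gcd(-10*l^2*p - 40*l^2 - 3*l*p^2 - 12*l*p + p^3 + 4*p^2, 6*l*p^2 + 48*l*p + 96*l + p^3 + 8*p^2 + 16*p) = p + 4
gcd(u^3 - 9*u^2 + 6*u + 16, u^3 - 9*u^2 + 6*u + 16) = u^3 - 9*u^2 + 6*u + 16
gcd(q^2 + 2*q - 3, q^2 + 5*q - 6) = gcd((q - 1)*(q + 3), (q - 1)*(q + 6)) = q - 1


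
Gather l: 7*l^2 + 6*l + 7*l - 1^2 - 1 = 7*l^2 + 13*l - 2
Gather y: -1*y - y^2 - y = -y^2 - 2*y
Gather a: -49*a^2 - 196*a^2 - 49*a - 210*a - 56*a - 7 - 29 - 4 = -245*a^2 - 315*a - 40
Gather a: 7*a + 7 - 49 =7*a - 42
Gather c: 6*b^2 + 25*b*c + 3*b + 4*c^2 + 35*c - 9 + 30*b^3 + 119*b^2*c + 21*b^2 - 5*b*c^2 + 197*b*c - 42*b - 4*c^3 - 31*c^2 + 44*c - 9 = 30*b^3 + 27*b^2 - 39*b - 4*c^3 + c^2*(-5*b - 27) + c*(119*b^2 + 222*b + 79) - 18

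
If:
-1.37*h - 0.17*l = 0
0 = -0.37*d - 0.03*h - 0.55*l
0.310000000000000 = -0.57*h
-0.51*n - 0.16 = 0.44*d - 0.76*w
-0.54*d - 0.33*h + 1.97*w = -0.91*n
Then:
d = -6.47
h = -0.54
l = 4.38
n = 1.47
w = -2.55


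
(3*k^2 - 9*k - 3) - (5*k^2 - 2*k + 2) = -2*k^2 - 7*k - 5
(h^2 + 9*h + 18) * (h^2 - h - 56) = h^4 + 8*h^3 - 47*h^2 - 522*h - 1008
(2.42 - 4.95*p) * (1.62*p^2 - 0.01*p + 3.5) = -8.019*p^3 + 3.9699*p^2 - 17.3492*p + 8.47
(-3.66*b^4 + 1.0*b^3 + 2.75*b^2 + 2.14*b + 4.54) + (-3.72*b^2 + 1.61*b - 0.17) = -3.66*b^4 + 1.0*b^3 - 0.97*b^2 + 3.75*b + 4.37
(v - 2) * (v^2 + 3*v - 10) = v^3 + v^2 - 16*v + 20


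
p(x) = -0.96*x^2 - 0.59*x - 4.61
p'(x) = -1.92*x - 0.59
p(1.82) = -8.86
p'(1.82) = -4.08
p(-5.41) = -29.52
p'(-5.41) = 9.80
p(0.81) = -5.72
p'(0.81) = -2.15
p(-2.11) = -7.64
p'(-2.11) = 3.46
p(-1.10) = -5.12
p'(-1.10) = 1.52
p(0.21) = -4.78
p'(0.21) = -0.99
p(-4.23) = -19.29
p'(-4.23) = 7.53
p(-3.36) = -13.47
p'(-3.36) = 5.86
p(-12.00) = -135.77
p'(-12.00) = 22.45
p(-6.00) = -35.63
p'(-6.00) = 10.93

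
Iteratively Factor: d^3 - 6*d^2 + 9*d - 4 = (d - 1)*(d^2 - 5*d + 4) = (d - 4)*(d - 1)*(d - 1)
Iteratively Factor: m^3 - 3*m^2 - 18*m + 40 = (m - 2)*(m^2 - m - 20) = (m - 2)*(m + 4)*(m - 5)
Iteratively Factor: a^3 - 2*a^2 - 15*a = (a)*(a^2 - 2*a - 15) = a*(a + 3)*(a - 5)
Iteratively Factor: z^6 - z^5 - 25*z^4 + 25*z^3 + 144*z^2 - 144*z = (z - 4)*(z^5 + 3*z^4 - 13*z^3 - 27*z^2 + 36*z) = z*(z - 4)*(z^4 + 3*z^3 - 13*z^2 - 27*z + 36) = z*(z - 4)*(z - 1)*(z^3 + 4*z^2 - 9*z - 36) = z*(z - 4)*(z - 1)*(z + 4)*(z^2 - 9) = z*(z - 4)*(z - 1)*(z + 3)*(z + 4)*(z - 3)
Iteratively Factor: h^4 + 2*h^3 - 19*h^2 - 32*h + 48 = (h - 4)*(h^3 + 6*h^2 + 5*h - 12) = (h - 4)*(h + 3)*(h^2 + 3*h - 4) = (h - 4)*(h + 3)*(h + 4)*(h - 1)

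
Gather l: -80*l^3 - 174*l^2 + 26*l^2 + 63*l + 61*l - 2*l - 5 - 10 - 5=-80*l^3 - 148*l^2 + 122*l - 20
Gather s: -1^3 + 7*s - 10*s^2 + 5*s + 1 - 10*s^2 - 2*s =-20*s^2 + 10*s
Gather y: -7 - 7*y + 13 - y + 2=8 - 8*y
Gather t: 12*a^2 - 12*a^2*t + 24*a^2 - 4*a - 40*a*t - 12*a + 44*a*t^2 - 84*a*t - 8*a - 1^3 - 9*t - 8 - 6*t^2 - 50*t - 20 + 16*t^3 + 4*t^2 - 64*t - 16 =36*a^2 - 24*a + 16*t^3 + t^2*(44*a - 2) + t*(-12*a^2 - 124*a - 123) - 45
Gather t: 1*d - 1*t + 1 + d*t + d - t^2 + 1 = 2*d - t^2 + t*(d - 1) + 2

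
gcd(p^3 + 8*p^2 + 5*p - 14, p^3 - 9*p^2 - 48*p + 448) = p + 7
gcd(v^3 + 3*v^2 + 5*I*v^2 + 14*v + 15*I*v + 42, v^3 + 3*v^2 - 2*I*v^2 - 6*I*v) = v^2 + v*(3 - 2*I) - 6*I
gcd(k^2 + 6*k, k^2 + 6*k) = k^2 + 6*k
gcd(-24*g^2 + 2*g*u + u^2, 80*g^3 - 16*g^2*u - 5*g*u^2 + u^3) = -4*g + u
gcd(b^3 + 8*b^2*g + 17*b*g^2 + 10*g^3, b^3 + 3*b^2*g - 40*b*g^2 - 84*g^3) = b + 2*g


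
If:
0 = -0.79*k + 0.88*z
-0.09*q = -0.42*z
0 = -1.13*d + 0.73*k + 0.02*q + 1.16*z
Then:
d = 1.82875919495164*z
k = 1.11392405063291*z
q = 4.66666666666667*z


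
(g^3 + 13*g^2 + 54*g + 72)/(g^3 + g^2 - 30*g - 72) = (g + 6)/(g - 6)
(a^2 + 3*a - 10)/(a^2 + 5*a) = (a - 2)/a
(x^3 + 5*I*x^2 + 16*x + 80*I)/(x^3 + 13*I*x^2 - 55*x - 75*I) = (x^2 + 16)/(x^2 + 8*I*x - 15)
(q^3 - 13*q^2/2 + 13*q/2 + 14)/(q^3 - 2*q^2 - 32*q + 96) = (2*q^2 - 5*q - 7)/(2*(q^2 + 2*q - 24))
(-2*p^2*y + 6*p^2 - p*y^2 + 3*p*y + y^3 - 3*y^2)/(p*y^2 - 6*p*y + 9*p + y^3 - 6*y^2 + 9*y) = (-2*p + y)/(y - 3)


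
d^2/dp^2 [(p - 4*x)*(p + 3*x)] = 2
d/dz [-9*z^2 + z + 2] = 1 - 18*z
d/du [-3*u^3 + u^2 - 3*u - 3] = -9*u^2 + 2*u - 3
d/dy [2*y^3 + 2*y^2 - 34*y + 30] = 6*y^2 + 4*y - 34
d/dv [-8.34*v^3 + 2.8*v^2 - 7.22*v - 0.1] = -25.02*v^2 + 5.6*v - 7.22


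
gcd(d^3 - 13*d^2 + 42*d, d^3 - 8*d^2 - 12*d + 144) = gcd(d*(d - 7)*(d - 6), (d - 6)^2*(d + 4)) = d - 6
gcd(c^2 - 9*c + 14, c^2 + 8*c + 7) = 1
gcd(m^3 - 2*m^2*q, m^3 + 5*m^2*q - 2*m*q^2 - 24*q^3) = -m + 2*q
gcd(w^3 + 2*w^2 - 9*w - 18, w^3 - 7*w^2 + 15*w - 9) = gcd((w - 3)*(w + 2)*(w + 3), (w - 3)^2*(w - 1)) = w - 3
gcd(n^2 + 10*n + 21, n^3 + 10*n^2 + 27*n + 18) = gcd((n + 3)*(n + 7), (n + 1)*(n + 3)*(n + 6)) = n + 3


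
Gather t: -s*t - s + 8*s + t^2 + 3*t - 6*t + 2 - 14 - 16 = 7*s + t^2 + t*(-s - 3) - 28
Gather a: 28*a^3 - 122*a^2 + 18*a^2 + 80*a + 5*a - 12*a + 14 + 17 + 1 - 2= 28*a^3 - 104*a^2 + 73*a + 30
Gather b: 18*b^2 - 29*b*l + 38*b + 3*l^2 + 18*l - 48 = 18*b^2 + b*(38 - 29*l) + 3*l^2 + 18*l - 48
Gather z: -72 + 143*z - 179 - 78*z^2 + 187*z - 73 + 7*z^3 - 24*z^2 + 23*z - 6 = 7*z^3 - 102*z^2 + 353*z - 330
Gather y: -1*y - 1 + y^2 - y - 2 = y^2 - 2*y - 3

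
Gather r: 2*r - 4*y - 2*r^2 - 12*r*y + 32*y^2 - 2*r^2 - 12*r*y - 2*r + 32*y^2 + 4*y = -4*r^2 - 24*r*y + 64*y^2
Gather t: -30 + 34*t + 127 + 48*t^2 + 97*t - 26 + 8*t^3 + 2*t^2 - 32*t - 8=8*t^3 + 50*t^2 + 99*t + 63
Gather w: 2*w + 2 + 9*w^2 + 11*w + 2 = 9*w^2 + 13*w + 4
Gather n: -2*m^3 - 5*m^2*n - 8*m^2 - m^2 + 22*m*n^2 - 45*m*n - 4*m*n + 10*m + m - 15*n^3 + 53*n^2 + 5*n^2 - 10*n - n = -2*m^3 - 9*m^2 + 11*m - 15*n^3 + n^2*(22*m + 58) + n*(-5*m^2 - 49*m - 11)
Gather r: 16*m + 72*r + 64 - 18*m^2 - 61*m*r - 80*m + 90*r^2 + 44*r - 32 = -18*m^2 - 64*m + 90*r^2 + r*(116 - 61*m) + 32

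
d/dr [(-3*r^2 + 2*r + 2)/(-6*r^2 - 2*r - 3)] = 2*(9*r^2 + 21*r - 1)/(36*r^4 + 24*r^3 + 40*r^2 + 12*r + 9)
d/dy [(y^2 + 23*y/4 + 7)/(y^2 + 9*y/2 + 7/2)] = (-10*y^2 - 56*y - 91)/(2*(4*y^4 + 36*y^3 + 109*y^2 + 126*y + 49))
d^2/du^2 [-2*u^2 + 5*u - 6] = -4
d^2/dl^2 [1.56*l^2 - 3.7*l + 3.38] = 3.12000000000000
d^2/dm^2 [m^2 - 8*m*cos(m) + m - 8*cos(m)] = 8*m*cos(m) + 16*sin(m) + 8*cos(m) + 2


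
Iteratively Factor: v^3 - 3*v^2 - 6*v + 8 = (v - 4)*(v^2 + v - 2) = (v - 4)*(v + 2)*(v - 1)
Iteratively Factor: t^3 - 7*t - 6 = (t - 3)*(t^2 + 3*t + 2) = (t - 3)*(t + 2)*(t + 1)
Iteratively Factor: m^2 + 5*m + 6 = (m + 3)*(m + 2)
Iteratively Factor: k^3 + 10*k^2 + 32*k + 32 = (k + 4)*(k^2 + 6*k + 8) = (k + 2)*(k + 4)*(k + 4)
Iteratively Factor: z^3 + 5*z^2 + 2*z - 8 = (z + 4)*(z^2 + z - 2) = (z + 2)*(z + 4)*(z - 1)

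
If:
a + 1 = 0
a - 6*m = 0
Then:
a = -1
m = -1/6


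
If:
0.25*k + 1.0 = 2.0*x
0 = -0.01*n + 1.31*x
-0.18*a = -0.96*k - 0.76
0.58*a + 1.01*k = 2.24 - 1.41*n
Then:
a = -13.93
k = -3.40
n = 9.76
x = 0.07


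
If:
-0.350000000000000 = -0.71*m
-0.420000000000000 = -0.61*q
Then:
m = 0.49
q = 0.69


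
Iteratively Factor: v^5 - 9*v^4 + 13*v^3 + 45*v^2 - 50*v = (v - 5)*(v^4 - 4*v^3 - 7*v^2 + 10*v) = (v - 5)*(v + 2)*(v^3 - 6*v^2 + 5*v) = v*(v - 5)*(v + 2)*(v^2 - 6*v + 5) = v*(v - 5)*(v - 1)*(v + 2)*(v - 5)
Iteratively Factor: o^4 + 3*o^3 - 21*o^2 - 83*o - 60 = (o + 4)*(o^3 - o^2 - 17*o - 15) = (o - 5)*(o + 4)*(o^2 + 4*o + 3) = (o - 5)*(o + 3)*(o + 4)*(o + 1)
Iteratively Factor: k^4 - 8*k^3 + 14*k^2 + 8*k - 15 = (k - 3)*(k^3 - 5*k^2 - k + 5) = (k - 3)*(k + 1)*(k^2 - 6*k + 5) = (k - 5)*(k - 3)*(k + 1)*(k - 1)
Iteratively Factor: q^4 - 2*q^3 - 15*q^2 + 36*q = (q)*(q^3 - 2*q^2 - 15*q + 36) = q*(q - 3)*(q^2 + q - 12) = q*(q - 3)^2*(q + 4)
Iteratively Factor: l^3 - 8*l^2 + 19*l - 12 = (l - 1)*(l^2 - 7*l + 12) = (l - 3)*(l - 1)*(l - 4)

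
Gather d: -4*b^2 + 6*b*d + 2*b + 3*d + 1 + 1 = -4*b^2 + 2*b + d*(6*b + 3) + 2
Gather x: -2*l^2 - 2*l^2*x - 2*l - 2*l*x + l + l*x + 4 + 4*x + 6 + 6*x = -2*l^2 - l + x*(-2*l^2 - l + 10) + 10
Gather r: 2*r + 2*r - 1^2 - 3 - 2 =4*r - 6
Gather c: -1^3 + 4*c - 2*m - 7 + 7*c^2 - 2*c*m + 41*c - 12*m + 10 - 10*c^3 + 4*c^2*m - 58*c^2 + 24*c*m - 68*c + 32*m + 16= -10*c^3 + c^2*(4*m - 51) + c*(22*m - 23) + 18*m + 18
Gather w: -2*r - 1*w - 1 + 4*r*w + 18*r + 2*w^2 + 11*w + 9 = 16*r + 2*w^2 + w*(4*r + 10) + 8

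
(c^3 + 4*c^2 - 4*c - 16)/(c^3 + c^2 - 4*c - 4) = (c + 4)/(c + 1)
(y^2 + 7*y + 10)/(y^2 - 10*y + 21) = (y^2 + 7*y + 10)/(y^2 - 10*y + 21)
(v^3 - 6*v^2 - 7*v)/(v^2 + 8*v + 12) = v*(v^2 - 6*v - 7)/(v^2 + 8*v + 12)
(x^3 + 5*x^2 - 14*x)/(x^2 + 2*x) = (x^2 + 5*x - 14)/(x + 2)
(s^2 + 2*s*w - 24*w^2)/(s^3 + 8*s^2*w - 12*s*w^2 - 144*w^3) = 1/(s + 6*w)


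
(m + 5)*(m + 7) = m^2 + 12*m + 35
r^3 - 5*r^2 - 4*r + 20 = (r - 5)*(r - 2)*(r + 2)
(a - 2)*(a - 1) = a^2 - 3*a + 2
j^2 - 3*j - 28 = (j - 7)*(j + 4)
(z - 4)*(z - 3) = z^2 - 7*z + 12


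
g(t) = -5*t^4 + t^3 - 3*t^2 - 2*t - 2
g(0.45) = -3.62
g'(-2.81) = 482.31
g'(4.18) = -1435.36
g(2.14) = -115.08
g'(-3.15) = 671.78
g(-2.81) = -354.00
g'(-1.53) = 85.83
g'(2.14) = -197.11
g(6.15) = -7047.87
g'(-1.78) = 130.98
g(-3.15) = -549.00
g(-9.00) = -33761.00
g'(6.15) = -4577.60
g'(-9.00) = 14875.00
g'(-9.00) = 14875.00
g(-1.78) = -63.78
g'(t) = -20*t^3 + 3*t^2 - 6*t - 2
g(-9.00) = -33761.00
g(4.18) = -1516.17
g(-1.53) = -36.94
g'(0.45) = -5.92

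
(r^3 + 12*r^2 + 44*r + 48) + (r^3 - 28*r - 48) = 2*r^3 + 12*r^2 + 16*r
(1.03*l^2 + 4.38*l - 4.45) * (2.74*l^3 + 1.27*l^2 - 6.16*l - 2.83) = 2.8222*l^5 + 13.3093*l^4 - 12.9752*l^3 - 35.5472*l^2 + 15.0166*l + 12.5935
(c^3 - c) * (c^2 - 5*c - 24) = c^5 - 5*c^4 - 25*c^3 + 5*c^2 + 24*c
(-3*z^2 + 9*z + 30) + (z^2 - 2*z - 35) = -2*z^2 + 7*z - 5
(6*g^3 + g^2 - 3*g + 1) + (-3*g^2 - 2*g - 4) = 6*g^3 - 2*g^2 - 5*g - 3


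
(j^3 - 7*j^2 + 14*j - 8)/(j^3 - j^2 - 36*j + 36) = (j^2 - 6*j + 8)/(j^2 - 36)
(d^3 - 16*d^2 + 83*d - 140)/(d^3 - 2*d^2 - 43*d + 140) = (d - 7)/(d + 7)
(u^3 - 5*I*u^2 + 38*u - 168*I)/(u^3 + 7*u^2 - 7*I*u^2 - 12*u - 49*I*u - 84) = (u^2 - I*u + 42)/(u^2 + u*(7 - 3*I) - 21*I)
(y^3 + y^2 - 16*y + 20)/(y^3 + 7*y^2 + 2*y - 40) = (y - 2)/(y + 4)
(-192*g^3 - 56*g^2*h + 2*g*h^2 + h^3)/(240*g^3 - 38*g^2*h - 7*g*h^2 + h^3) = (-4*g - h)/(5*g - h)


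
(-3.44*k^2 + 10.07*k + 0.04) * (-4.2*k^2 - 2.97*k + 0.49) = 14.448*k^4 - 32.0772*k^3 - 31.7615*k^2 + 4.8155*k + 0.0196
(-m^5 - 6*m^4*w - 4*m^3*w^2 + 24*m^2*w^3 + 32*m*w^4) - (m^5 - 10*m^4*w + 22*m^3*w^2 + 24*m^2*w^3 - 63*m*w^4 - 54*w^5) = -2*m^5 + 4*m^4*w - 26*m^3*w^2 + 95*m*w^4 + 54*w^5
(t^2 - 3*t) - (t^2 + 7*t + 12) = -10*t - 12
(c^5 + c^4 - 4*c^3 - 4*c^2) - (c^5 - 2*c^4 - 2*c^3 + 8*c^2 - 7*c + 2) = 3*c^4 - 2*c^3 - 12*c^2 + 7*c - 2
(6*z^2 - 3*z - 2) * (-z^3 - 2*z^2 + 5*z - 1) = -6*z^5 - 9*z^4 + 38*z^3 - 17*z^2 - 7*z + 2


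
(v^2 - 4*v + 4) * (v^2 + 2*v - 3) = v^4 - 2*v^3 - 7*v^2 + 20*v - 12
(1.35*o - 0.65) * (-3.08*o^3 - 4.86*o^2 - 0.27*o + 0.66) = -4.158*o^4 - 4.559*o^3 + 2.7945*o^2 + 1.0665*o - 0.429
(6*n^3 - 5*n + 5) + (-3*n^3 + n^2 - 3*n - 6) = 3*n^3 + n^2 - 8*n - 1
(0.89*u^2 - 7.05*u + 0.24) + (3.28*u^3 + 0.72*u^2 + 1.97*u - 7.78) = 3.28*u^3 + 1.61*u^2 - 5.08*u - 7.54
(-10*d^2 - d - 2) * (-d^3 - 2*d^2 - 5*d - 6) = 10*d^5 + 21*d^4 + 54*d^3 + 69*d^2 + 16*d + 12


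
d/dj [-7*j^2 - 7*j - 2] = -14*j - 7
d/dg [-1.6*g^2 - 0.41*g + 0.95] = -3.2*g - 0.41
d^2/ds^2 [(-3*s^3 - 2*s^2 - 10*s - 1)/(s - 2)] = 2*(-3*s^3 + 18*s^2 - 36*s - 29)/(s^3 - 6*s^2 + 12*s - 8)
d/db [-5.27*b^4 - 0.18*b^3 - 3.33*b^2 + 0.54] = b*(-21.08*b^2 - 0.54*b - 6.66)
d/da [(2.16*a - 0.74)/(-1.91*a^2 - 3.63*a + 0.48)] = (4.1256*a^2 - 2.8268*a - 1.6494)/(3.6481*a^4 + 13.8666*a^3 + 11.3433*a^2 - 3.4848*a + 0.2304)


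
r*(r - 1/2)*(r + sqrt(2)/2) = r^3 - r^2/2 + sqrt(2)*r^2/2 - sqrt(2)*r/4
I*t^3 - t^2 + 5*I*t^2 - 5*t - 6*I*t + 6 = (t + 6)*(t + I)*(I*t - I)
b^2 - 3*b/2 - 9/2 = (b - 3)*(b + 3/2)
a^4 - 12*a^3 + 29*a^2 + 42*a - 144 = (a - 8)*(a - 3)^2*(a + 2)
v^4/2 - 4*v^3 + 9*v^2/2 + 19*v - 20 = (v/2 + 1)*(v - 5)*(v - 4)*(v - 1)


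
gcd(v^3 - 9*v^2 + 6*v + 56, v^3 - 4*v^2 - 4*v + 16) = v^2 - 2*v - 8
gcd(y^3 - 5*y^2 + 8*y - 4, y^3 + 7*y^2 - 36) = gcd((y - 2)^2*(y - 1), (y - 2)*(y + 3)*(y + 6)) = y - 2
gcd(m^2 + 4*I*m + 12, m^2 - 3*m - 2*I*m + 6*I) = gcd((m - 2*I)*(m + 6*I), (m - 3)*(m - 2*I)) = m - 2*I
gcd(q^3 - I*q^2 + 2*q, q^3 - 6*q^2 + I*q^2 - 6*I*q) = q^2 + I*q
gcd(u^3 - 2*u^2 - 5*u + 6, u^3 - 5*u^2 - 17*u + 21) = u - 1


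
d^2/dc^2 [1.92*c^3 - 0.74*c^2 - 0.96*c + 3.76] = 11.52*c - 1.48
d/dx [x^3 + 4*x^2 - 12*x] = 3*x^2 + 8*x - 12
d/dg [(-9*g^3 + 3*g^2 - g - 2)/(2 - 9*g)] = (162*g^3 - 81*g^2 + 12*g - 20)/(81*g^2 - 36*g + 4)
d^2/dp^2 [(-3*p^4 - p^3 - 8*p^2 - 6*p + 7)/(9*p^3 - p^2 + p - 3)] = 2*(-633*p^6 - 1665*p^5 + 3582*p^4 - 1902*p^3 - 843*p^2 + 573*p - 104)/(729*p^9 - 243*p^8 + 270*p^7 - 784*p^6 + 192*p^5 - 174*p^4 + 262*p^3 - 36*p^2 + 27*p - 27)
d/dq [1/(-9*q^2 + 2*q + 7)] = 2*(9*q - 1)/(-9*q^2 + 2*q + 7)^2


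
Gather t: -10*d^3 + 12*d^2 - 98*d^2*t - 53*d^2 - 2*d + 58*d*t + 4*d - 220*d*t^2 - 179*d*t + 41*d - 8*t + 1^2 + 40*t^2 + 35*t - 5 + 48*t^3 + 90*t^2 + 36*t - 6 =-10*d^3 - 41*d^2 + 43*d + 48*t^3 + t^2*(130 - 220*d) + t*(-98*d^2 - 121*d + 63) - 10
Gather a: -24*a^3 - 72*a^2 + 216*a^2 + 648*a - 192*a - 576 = -24*a^3 + 144*a^2 + 456*a - 576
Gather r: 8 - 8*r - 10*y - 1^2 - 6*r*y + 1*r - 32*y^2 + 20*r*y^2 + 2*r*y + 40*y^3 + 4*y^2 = r*(20*y^2 - 4*y - 7) + 40*y^3 - 28*y^2 - 10*y + 7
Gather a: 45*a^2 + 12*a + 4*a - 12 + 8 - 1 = 45*a^2 + 16*a - 5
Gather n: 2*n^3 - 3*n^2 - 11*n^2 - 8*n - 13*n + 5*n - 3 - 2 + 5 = 2*n^3 - 14*n^2 - 16*n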